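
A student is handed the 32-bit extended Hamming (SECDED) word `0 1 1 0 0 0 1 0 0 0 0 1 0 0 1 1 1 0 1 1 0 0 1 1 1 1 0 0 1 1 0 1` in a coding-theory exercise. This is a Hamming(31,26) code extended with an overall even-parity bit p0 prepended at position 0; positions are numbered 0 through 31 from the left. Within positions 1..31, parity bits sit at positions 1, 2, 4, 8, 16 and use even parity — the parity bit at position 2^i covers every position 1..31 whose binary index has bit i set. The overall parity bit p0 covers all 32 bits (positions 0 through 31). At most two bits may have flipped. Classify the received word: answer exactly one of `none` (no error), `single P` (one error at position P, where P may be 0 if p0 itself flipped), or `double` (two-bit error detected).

none

s1: b1⊕b3⊕b5⊕b7⊕b9⊕b11⊕b13⊕b15⊕b17⊕b19⊕b21⊕b23⊕b25⊕b27⊕b29⊕b31 = 1⊕0⊕0⊕0⊕0⊕1⊕0⊕1⊕0⊕1⊕0⊕1⊕1⊕0⊕1⊕1 = 0
s2: b2⊕b3⊕b6⊕b7⊕b10⊕b11⊕b14⊕b15⊕b18⊕b19⊕b22⊕b23⊕b26⊕b27⊕b30⊕b31 = 1⊕0⊕1⊕0⊕0⊕1⊕1⊕1⊕1⊕1⊕1⊕1⊕0⊕0⊕0⊕1 = 0
s4: b4⊕b5⊕b6⊕b7⊕b12⊕b13⊕b14⊕b15⊕b20⊕b21⊕b22⊕b23⊕b28⊕b29⊕b30⊕b31 = 0⊕0⊕1⊕0⊕0⊕0⊕1⊕1⊕0⊕0⊕1⊕1⊕1⊕1⊕0⊕1 = 0
s8: b8⊕b9⊕b10⊕b11⊕b12⊕b13⊕b14⊕b15⊕b24⊕b25⊕b26⊕b27⊕b28⊕b29⊕b30⊕b31 = 0⊕0⊕0⊕1⊕0⊕0⊕1⊕1⊕1⊕1⊕0⊕0⊕1⊕1⊕0⊕1 = 0
s16: b16⊕b17⊕b18⊕b19⊕b20⊕b21⊕b22⊕b23⊕b24⊕b25⊕b26⊕b27⊕b28⊕b29⊕b30⊕b31 = 1⊕0⊕1⊕1⊕0⊕0⊕1⊕1⊕1⊕1⊕0⊕0⊕1⊕1⊕0⊕1 = 0
Syndrome (s16...s1) = 00000 → position 0 (no error).
Overall parity (XOR of all 32 bits, including p0): 0⊕1⊕1⊕0⊕0⊕0⊕1⊕0⊕0⊕0⊕0⊕1⊕0⊕0⊕1⊕1⊕1⊕0⊕1⊕1⊕0⊕0⊕1⊕1⊕1⊕1⊕0⊕0⊕1⊕1⊕0⊕1 = 0
Overall=0, syndrome position=0 → no error.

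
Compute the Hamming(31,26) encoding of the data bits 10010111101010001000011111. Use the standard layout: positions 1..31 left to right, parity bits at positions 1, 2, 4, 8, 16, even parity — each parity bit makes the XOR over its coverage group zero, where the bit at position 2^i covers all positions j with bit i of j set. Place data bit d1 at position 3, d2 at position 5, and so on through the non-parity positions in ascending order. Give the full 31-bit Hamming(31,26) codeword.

0011001001111011010001000011111

Place data bits at non-power-of-two positions: b3=1, b5=0, b6=0, b7=1, b9=0, b10=1, b11=1, b12=1, b13=1, b14=0, b15=1, b17=0, b18=1, b19=0, b20=0, b21=0, b22=1, b23=0, b24=0, b25=0, b26=0, b27=1, b28=1, b29=1, b30=1, b31=1.
p1 = XOR of data positions {3,5,7,9,11,13,15,17,19,21,23,25,27,29,31} = 1⊕0⊕1⊕0⊕1⊕1⊕1⊕0⊕0⊕0⊕0⊕0⊕1⊕1⊕1 = 0
p2 = XOR of data positions {3,6,7,10,11,14,15,18,19,22,23,26,27,30,31} = 1⊕0⊕1⊕1⊕1⊕0⊕1⊕1⊕0⊕1⊕0⊕0⊕1⊕1⊕1 = 0
p4 = XOR of data positions {5,6,7,12,13,14,15,20,21,22,23,28,29,30,31} = 0⊕0⊕1⊕1⊕1⊕0⊕1⊕0⊕0⊕1⊕0⊕1⊕1⊕1⊕1 = 1
p8 = XOR of data positions {9,10,11,12,13,14,15,24,25,26,27,28,29,30,31} = 0⊕1⊕1⊕1⊕1⊕0⊕1⊕0⊕0⊕0⊕1⊕1⊕1⊕1⊕1 = 0
p16 = XOR of data positions {17,18,19,20,21,22,23,24,25,26,27,28,29,30,31} = 0⊕1⊕0⊕0⊕0⊕1⊕0⊕0⊕0⊕0⊕1⊕1⊕1⊕1⊕1 = 1
Codeword b1..b31 = 0011001001111011010001000011111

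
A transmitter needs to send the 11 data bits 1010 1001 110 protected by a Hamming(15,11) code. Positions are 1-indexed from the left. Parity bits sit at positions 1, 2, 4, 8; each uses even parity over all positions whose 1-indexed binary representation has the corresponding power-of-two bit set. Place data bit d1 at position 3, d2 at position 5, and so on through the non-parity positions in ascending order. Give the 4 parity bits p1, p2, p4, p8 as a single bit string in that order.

Place data bits at non-power-of-two positions: b3=1, b5=0, b6=1, b7=0, b9=1, b10=0, b11=0, b12=1, b13=1, b14=1, b15=0.
p1 = XOR of data positions {3,5,7,9,11,13,15} = 1⊕0⊕0⊕1⊕0⊕1⊕0 = 1
p2 = XOR of data positions {3,6,7,10,11,14,15} = 1⊕1⊕0⊕0⊕0⊕1⊕0 = 1
p4 = XOR of data positions {5,6,7,12,13,14,15} = 0⊕1⊕0⊕1⊕1⊕1⊕0 = 0
p8 = XOR of data positions {9,10,11,12,13,14,15} = 1⊕0⊕0⊕1⊕1⊕1⊕0 = 0
Parity bits p1,p2,p4,p8 = 1100

1100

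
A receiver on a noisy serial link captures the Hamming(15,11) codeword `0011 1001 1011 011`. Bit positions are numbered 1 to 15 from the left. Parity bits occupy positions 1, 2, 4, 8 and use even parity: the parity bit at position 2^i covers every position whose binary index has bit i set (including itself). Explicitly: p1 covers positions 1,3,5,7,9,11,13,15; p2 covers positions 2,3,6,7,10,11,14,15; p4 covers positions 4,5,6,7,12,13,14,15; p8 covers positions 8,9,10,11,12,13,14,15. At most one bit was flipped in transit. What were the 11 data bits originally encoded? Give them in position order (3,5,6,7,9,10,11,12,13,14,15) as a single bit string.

s1: b1⊕b3⊕b5⊕b7⊕b9⊕b11⊕b13⊕b15 = 0⊕1⊕1⊕0⊕1⊕1⊕0⊕1 = 1
s2: b2⊕b3⊕b6⊕b7⊕b10⊕b11⊕b14⊕b15 = 0⊕1⊕0⊕0⊕0⊕1⊕1⊕1 = 0
s4: b4⊕b5⊕b6⊕b7⊕b12⊕b13⊕b14⊕b15 = 1⊕1⊕0⊕0⊕1⊕0⊕1⊕1 = 1
s8: b8⊕b9⊕b10⊕b11⊕b12⊕b13⊕b14⊕b15 = 1⊕1⊕0⊕1⊕1⊕0⊕1⊕1 = 0
Syndrome (s8...s1) = 0101 → position 5.
Flip bit 5: corrected codeword = 001100011011011
Data bits at positions 3,5,6,7,9,10,11,12,13,14,15: 10001011011

10001011011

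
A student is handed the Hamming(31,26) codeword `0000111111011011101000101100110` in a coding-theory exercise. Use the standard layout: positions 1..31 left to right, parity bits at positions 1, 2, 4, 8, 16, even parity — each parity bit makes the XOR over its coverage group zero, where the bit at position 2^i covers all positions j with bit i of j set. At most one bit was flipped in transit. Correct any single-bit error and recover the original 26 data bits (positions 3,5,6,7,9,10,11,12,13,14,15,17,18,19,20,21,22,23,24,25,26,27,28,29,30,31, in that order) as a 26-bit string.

01111101101101000101100110

s1: b1⊕b3⊕b5⊕b7⊕b9⊕b11⊕b13⊕b15⊕b17⊕b19⊕b21⊕b23⊕b25⊕b27⊕b29⊕b31 = 0⊕0⊕1⊕1⊕1⊕0⊕1⊕1⊕1⊕1⊕0⊕1⊕1⊕0⊕1⊕0 = 0
s2: b2⊕b3⊕b6⊕b7⊕b10⊕b11⊕b14⊕b15⊕b18⊕b19⊕b22⊕b23⊕b26⊕b27⊕b30⊕b31 = 0⊕0⊕1⊕1⊕1⊕0⊕0⊕1⊕0⊕1⊕0⊕1⊕1⊕0⊕1⊕0 = 0
s4: b4⊕b5⊕b6⊕b7⊕b12⊕b13⊕b14⊕b15⊕b20⊕b21⊕b22⊕b23⊕b28⊕b29⊕b30⊕b31 = 0⊕1⊕1⊕1⊕1⊕1⊕0⊕1⊕0⊕0⊕0⊕1⊕0⊕1⊕1⊕0 = 1
s8: b8⊕b9⊕b10⊕b11⊕b12⊕b13⊕b14⊕b15⊕b24⊕b25⊕b26⊕b27⊕b28⊕b29⊕b30⊕b31 = 1⊕1⊕1⊕0⊕1⊕1⊕0⊕1⊕0⊕1⊕1⊕0⊕0⊕1⊕1⊕0 = 0
s16: b16⊕b17⊕b18⊕b19⊕b20⊕b21⊕b22⊕b23⊕b24⊕b25⊕b26⊕b27⊕b28⊕b29⊕b30⊕b31 = 1⊕1⊕0⊕1⊕0⊕0⊕0⊕1⊕0⊕1⊕1⊕0⊕0⊕1⊕1⊕0 = 0
Syndrome (s16...s1) = 00100 → position 4.
Flip bit 4: corrected codeword = 0001111111011011101000101100110
Data bits at positions 3,5,6,7,9,10,11,12,13,14,15,17,18,19,20,21,22,23,24,25,26,27,28,29,30,31: 01111101101101000101100110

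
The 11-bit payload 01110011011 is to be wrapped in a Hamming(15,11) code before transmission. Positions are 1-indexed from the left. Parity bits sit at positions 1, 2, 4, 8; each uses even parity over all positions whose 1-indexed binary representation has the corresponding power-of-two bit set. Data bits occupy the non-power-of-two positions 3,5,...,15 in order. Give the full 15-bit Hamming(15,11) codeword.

010011100011011

Place data bits at non-power-of-two positions: b3=0, b5=1, b6=1, b7=1, b9=0, b10=0, b11=1, b12=1, b13=0, b14=1, b15=1.
p1 = XOR of data positions {3,5,7,9,11,13,15} = 0⊕1⊕1⊕0⊕1⊕0⊕1 = 0
p2 = XOR of data positions {3,6,7,10,11,14,15} = 0⊕1⊕1⊕0⊕1⊕1⊕1 = 1
p4 = XOR of data positions {5,6,7,12,13,14,15} = 1⊕1⊕1⊕1⊕0⊕1⊕1 = 0
p8 = XOR of data positions {9,10,11,12,13,14,15} = 0⊕0⊕1⊕1⊕0⊕1⊕1 = 0
Codeword b1..b15 = 010011100011011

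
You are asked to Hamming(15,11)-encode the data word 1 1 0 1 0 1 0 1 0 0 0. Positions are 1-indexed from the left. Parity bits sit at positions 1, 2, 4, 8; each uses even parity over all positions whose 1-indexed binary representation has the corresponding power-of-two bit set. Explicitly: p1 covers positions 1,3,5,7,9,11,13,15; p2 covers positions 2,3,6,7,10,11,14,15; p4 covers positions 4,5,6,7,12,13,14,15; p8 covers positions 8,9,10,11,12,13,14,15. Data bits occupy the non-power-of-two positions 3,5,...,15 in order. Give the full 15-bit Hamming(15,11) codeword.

Place data bits at non-power-of-two positions: b3=1, b5=1, b6=0, b7=1, b9=0, b10=1, b11=0, b12=1, b13=0, b14=0, b15=0.
p1 = XOR of data positions {3,5,7,9,11,13,15} = 1⊕1⊕1⊕0⊕0⊕0⊕0 = 1
p2 = XOR of data positions {3,6,7,10,11,14,15} = 1⊕0⊕1⊕1⊕0⊕0⊕0 = 1
p4 = XOR of data positions {5,6,7,12,13,14,15} = 1⊕0⊕1⊕1⊕0⊕0⊕0 = 1
p8 = XOR of data positions {9,10,11,12,13,14,15} = 0⊕1⊕0⊕1⊕0⊕0⊕0 = 0
Codeword b1..b15 = 111110100101000

111110100101000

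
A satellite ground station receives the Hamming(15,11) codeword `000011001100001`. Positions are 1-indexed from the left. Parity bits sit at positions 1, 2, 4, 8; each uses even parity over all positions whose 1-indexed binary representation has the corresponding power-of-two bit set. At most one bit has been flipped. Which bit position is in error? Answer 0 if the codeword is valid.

s1: b1⊕b3⊕b5⊕b7⊕b9⊕b11⊕b13⊕b15 = 0⊕0⊕1⊕0⊕1⊕0⊕0⊕1 = 1
s2: b2⊕b3⊕b6⊕b7⊕b10⊕b11⊕b14⊕b15 = 0⊕0⊕1⊕0⊕1⊕0⊕0⊕1 = 1
s4: b4⊕b5⊕b6⊕b7⊕b12⊕b13⊕b14⊕b15 = 0⊕1⊕1⊕0⊕0⊕0⊕0⊕1 = 1
s8: b8⊕b9⊕b10⊕b11⊕b12⊕b13⊕b14⊕b15 = 0⊕1⊕1⊕0⊕0⊕0⊕0⊕1 = 1
Syndrome (s8...s1) = 1111 → position 15.

15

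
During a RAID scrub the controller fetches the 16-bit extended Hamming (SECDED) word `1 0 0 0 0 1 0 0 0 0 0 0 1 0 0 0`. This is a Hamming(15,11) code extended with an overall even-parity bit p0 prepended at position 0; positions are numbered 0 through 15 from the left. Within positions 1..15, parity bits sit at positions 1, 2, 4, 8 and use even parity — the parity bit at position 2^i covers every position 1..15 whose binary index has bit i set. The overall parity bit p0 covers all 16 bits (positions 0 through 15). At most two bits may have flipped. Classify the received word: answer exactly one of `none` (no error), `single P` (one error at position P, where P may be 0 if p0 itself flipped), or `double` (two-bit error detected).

single 9

s1: b1⊕b3⊕b5⊕b7⊕b9⊕b11⊕b13⊕b15 = 0⊕0⊕1⊕0⊕0⊕0⊕0⊕0 = 1
s2: b2⊕b3⊕b6⊕b7⊕b10⊕b11⊕b14⊕b15 = 0⊕0⊕0⊕0⊕0⊕0⊕0⊕0 = 0
s4: b4⊕b5⊕b6⊕b7⊕b12⊕b13⊕b14⊕b15 = 0⊕1⊕0⊕0⊕1⊕0⊕0⊕0 = 0
s8: b8⊕b9⊕b10⊕b11⊕b12⊕b13⊕b14⊕b15 = 0⊕0⊕0⊕0⊕1⊕0⊕0⊕0 = 1
Syndrome (s8...s1) = 1001 → position 9.
Overall parity (XOR of all 16 bits, including p0): 1⊕0⊕0⊕0⊕0⊕1⊕0⊕0⊕0⊕0⊕0⊕0⊕1⊕0⊕0⊕0 = 1
Overall=1, syndrome position=9 → single-bit error at position 9.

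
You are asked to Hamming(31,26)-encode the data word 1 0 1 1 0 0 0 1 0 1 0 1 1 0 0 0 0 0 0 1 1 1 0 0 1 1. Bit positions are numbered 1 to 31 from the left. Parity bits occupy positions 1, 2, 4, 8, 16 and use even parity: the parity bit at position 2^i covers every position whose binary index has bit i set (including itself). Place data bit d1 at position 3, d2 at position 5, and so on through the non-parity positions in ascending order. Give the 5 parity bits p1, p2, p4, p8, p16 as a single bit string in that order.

Place data bits at non-power-of-two positions: b3=1, b5=0, b6=1, b7=1, b9=0, b10=0, b11=0, b12=1, b13=0, b14=1, b15=0, b17=1, b18=1, b19=0, b20=0, b21=0, b22=0, b23=0, b24=0, b25=1, b26=1, b27=1, b28=0, b29=0, b30=1, b31=1.
p1 = XOR of data positions {3,5,7,9,11,13,15,17,19,21,23,25,27,29,31} = 1⊕0⊕1⊕0⊕0⊕0⊕0⊕1⊕0⊕0⊕0⊕1⊕1⊕0⊕1 = 0
p2 = XOR of data positions {3,6,7,10,11,14,15,18,19,22,23,26,27,30,31} = 1⊕1⊕1⊕0⊕0⊕1⊕0⊕1⊕0⊕0⊕0⊕1⊕1⊕1⊕1 = 1
p4 = XOR of data positions {5,6,7,12,13,14,15,20,21,22,23,28,29,30,31} = 0⊕1⊕1⊕1⊕0⊕1⊕0⊕0⊕0⊕0⊕0⊕0⊕0⊕1⊕1 = 0
p8 = XOR of data positions {9,10,11,12,13,14,15,24,25,26,27,28,29,30,31} = 0⊕0⊕0⊕1⊕0⊕1⊕0⊕0⊕1⊕1⊕1⊕0⊕0⊕1⊕1 = 1
p16 = XOR of data positions {17,18,19,20,21,22,23,24,25,26,27,28,29,30,31} = 1⊕1⊕0⊕0⊕0⊕0⊕0⊕0⊕1⊕1⊕1⊕0⊕0⊕1⊕1 = 1
Parity bits p1,p2,p4,p8,p16 = 01011

01011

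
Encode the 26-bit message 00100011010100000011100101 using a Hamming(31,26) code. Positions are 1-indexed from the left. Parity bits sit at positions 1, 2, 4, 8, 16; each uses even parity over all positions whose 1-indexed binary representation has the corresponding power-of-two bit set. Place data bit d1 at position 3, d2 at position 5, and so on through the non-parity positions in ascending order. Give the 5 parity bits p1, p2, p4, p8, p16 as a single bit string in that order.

11100

Place data bits at non-power-of-two positions: b3=0, b5=0, b6=1, b7=0, b9=0, b10=0, b11=1, b12=1, b13=0, b14=1, b15=0, b17=1, b18=0, b19=0, b20=0, b21=0, b22=0, b23=0, b24=1, b25=1, b26=1, b27=0, b28=0, b29=1, b30=0, b31=1.
p1 = XOR of data positions {3,5,7,9,11,13,15,17,19,21,23,25,27,29,31} = 0⊕0⊕0⊕0⊕1⊕0⊕0⊕1⊕0⊕0⊕0⊕1⊕0⊕1⊕1 = 1
p2 = XOR of data positions {3,6,7,10,11,14,15,18,19,22,23,26,27,30,31} = 0⊕1⊕0⊕0⊕1⊕1⊕0⊕0⊕0⊕0⊕0⊕1⊕0⊕0⊕1 = 1
p4 = XOR of data positions {5,6,7,12,13,14,15,20,21,22,23,28,29,30,31} = 0⊕1⊕0⊕1⊕0⊕1⊕0⊕0⊕0⊕0⊕0⊕0⊕1⊕0⊕1 = 1
p8 = XOR of data positions {9,10,11,12,13,14,15,24,25,26,27,28,29,30,31} = 0⊕0⊕1⊕1⊕0⊕1⊕0⊕1⊕1⊕1⊕0⊕0⊕1⊕0⊕1 = 0
p16 = XOR of data positions {17,18,19,20,21,22,23,24,25,26,27,28,29,30,31} = 1⊕0⊕0⊕0⊕0⊕0⊕0⊕1⊕1⊕1⊕0⊕0⊕1⊕0⊕1 = 0
Parity bits p1,p2,p4,p8,p16 = 11100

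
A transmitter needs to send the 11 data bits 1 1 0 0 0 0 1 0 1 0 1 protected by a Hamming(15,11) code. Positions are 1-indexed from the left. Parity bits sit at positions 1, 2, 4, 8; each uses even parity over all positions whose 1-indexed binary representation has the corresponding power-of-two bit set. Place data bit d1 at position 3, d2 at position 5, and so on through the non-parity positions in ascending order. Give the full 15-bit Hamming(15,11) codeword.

111110010010101

Place data bits at non-power-of-two positions: b3=1, b5=1, b6=0, b7=0, b9=0, b10=0, b11=1, b12=0, b13=1, b14=0, b15=1.
p1 = XOR of data positions {3,5,7,9,11,13,15} = 1⊕1⊕0⊕0⊕1⊕1⊕1 = 1
p2 = XOR of data positions {3,6,7,10,11,14,15} = 1⊕0⊕0⊕0⊕1⊕0⊕1 = 1
p4 = XOR of data positions {5,6,7,12,13,14,15} = 1⊕0⊕0⊕0⊕1⊕0⊕1 = 1
p8 = XOR of data positions {9,10,11,12,13,14,15} = 0⊕0⊕1⊕0⊕1⊕0⊕1 = 1
Codeword b1..b15 = 111110010010101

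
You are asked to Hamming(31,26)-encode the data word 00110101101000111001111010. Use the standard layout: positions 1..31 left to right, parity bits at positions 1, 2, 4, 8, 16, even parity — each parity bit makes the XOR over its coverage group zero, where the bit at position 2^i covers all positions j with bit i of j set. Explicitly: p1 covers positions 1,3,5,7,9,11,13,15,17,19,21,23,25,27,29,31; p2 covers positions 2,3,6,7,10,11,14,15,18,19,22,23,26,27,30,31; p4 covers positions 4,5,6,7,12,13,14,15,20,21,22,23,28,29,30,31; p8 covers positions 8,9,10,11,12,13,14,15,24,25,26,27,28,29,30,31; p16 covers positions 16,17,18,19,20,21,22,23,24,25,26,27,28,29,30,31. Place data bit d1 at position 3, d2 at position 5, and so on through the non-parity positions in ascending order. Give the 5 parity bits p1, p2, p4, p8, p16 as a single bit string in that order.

Place data bits at non-power-of-two positions: b3=0, b5=0, b6=1, b7=1, b9=0, b10=1, b11=0, b12=1, b13=1, b14=0, b15=1, b17=0, b18=0, b19=0, b20=1, b21=1, b22=1, b23=0, b24=0, b25=1, b26=1, b27=1, b28=1, b29=0, b30=1, b31=0.
p1 = XOR of data positions {3,5,7,9,11,13,15,17,19,21,23,25,27,29,31} = 0⊕0⊕1⊕0⊕0⊕1⊕1⊕0⊕0⊕1⊕0⊕1⊕1⊕0⊕0 = 0
p2 = XOR of data positions {3,6,7,10,11,14,15,18,19,22,23,26,27,30,31} = 0⊕1⊕1⊕1⊕0⊕0⊕1⊕0⊕0⊕1⊕0⊕1⊕1⊕1⊕0 = 0
p4 = XOR of data positions {5,6,7,12,13,14,15,20,21,22,23,28,29,30,31} = 0⊕1⊕1⊕1⊕1⊕0⊕1⊕1⊕1⊕1⊕0⊕1⊕0⊕1⊕0 = 0
p8 = XOR of data positions {9,10,11,12,13,14,15,24,25,26,27,28,29,30,31} = 0⊕1⊕0⊕1⊕1⊕0⊕1⊕0⊕1⊕1⊕1⊕1⊕0⊕1⊕0 = 1
p16 = XOR of data positions {17,18,19,20,21,22,23,24,25,26,27,28,29,30,31} = 0⊕0⊕0⊕1⊕1⊕1⊕0⊕0⊕1⊕1⊕1⊕1⊕0⊕1⊕0 = 0
Parity bits p1,p2,p4,p8,p16 = 00010

00010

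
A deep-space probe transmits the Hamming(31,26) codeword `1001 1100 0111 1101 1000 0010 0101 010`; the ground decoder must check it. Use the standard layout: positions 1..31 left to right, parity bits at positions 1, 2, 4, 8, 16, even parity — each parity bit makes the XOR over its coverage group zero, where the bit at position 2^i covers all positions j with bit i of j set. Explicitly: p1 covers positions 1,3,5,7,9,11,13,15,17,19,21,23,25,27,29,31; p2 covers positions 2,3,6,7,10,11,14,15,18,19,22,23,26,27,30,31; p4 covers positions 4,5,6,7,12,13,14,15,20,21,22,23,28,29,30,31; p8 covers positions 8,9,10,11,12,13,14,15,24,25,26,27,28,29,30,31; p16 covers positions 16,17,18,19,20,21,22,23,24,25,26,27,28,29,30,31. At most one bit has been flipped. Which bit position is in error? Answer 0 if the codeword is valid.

s1: b1⊕b3⊕b5⊕b7⊕b9⊕b11⊕b13⊕b15⊕b17⊕b19⊕b21⊕b23⊕b25⊕b27⊕b29⊕b31 = 1⊕0⊕1⊕0⊕0⊕1⊕1⊕0⊕1⊕0⊕0⊕1⊕0⊕0⊕0⊕0 = 0
s2: b2⊕b3⊕b6⊕b7⊕b10⊕b11⊕b14⊕b15⊕b18⊕b19⊕b22⊕b23⊕b26⊕b27⊕b30⊕b31 = 0⊕0⊕1⊕0⊕1⊕1⊕1⊕0⊕0⊕0⊕0⊕1⊕1⊕0⊕1⊕0 = 1
s4: b4⊕b5⊕b6⊕b7⊕b12⊕b13⊕b14⊕b15⊕b20⊕b21⊕b22⊕b23⊕b28⊕b29⊕b30⊕b31 = 1⊕1⊕1⊕0⊕1⊕1⊕1⊕0⊕0⊕0⊕0⊕1⊕1⊕0⊕1⊕0 = 1
s8: b8⊕b9⊕b10⊕b11⊕b12⊕b13⊕b14⊕b15⊕b24⊕b25⊕b26⊕b27⊕b28⊕b29⊕b30⊕b31 = 0⊕0⊕1⊕1⊕1⊕1⊕1⊕0⊕0⊕0⊕1⊕0⊕1⊕0⊕1⊕0 = 0
s16: b16⊕b17⊕b18⊕b19⊕b20⊕b21⊕b22⊕b23⊕b24⊕b25⊕b26⊕b27⊕b28⊕b29⊕b30⊕b31 = 1⊕1⊕0⊕0⊕0⊕0⊕0⊕1⊕0⊕0⊕1⊕0⊕1⊕0⊕1⊕0 = 0
Syndrome (s16...s1) = 00110 → position 6.

6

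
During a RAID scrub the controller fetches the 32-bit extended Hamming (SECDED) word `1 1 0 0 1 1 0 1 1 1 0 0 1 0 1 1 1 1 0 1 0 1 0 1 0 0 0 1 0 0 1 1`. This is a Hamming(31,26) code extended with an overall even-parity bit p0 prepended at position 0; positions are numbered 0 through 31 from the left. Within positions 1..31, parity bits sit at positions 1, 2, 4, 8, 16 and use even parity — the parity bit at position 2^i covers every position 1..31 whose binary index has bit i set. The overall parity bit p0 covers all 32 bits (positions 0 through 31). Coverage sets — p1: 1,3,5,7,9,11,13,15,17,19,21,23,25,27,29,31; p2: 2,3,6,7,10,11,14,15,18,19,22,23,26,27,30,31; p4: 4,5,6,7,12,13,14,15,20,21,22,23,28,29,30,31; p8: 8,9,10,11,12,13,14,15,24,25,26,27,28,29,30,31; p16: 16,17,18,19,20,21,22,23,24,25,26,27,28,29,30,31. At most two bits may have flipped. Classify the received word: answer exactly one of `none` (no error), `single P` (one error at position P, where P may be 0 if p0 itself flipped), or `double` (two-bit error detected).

s1: b1⊕b3⊕b5⊕b7⊕b9⊕b11⊕b13⊕b15⊕b17⊕b19⊕b21⊕b23⊕b25⊕b27⊕b29⊕b31 = 1⊕0⊕1⊕1⊕1⊕0⊕0⊕1⊕1⊕1⊕1⊕1⊕0⊕1⊕0⊕1 = 1
s2: b2⊕b3⊕b6⊕b7⊕b10⊕b11⊕b14⊕b15⊕b18⊕b19⊕b22⊕b23⊕b26⊕b27⊕b30⊕b31 = 0⊕0⊕0⊕1⊕0⊕0⊕1⊕1⊕0⊕1⊕0⊕1⊕0⊕1⊕1⊕1 = 0
s4: b4⊕b5⊕b6⊕b7⊕b12⊕b13⊕b14⊕b15⊕b20⊕b21⊕b22⊕b23⊕b28⊕b29⊕b30⊕b31 = 1⊕1⊕0⊕1⊕1⊕0⊕1⊕1⊕0⊕1⊕0⊕1⊕0⊕0⊕1⊕1 = 0
s8: b8⊕b9⊕b10⊕b11⊕b12⊕b13⊕b14⊕b15⊕b24⊕b25⊕b26⊕b27⊕b28⊕b29⊕b30⊕b31 = 1⊕1⊕0⊕0⊕1⊕0⊕1⊕1⊕0⊕0⊕0⊕1⊕0⊕0⊕1⊕1 = 0
s16: b16⊕b17⊕b18⊕b19⊕b20⊕b21⊕b22⊕b23⊕b24⊕b25⊕b26⊕b27⊕b28⊕b29⊕b30⊕b31 = 1⊕1⊕0⊕1⊕0⊕1⊕0⊕1⊕0⊕0⊕0⊕1⊕0⊕0⊕1⊕1 = 0
Syndrome (s16...s1) = 00001 → position 1.
Overall parity (XOR of all 32 bits, including p0): 1⊕1⊕0⊕0⊕1⊕1⊕0⊕1⊕1⊕1⊕0⊕0⊕1⊕0⊕1⊕1⊕1⊕1⊕0⊕1⊕0⊕1⊕0⊕1⊕0⊕0⊕0⊕1⊕0⊕0⊕1⊕1 = 0
Overall=0, syndrome position=1 → double-bit error detected (uncorrectable).

double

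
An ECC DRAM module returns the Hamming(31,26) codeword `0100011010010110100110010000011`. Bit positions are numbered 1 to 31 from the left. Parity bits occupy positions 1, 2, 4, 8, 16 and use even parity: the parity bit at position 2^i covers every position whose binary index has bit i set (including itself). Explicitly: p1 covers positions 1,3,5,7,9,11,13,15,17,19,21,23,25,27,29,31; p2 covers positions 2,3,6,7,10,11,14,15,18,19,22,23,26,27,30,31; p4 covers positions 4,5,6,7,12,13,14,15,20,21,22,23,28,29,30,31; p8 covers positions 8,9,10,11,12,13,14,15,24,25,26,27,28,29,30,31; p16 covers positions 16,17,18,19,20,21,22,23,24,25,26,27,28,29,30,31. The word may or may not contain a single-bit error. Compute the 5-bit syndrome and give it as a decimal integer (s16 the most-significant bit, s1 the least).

s1: b1⊕b3⊕b5⊕b7⊕b9⊕b11⊕b13⊕b15⊕b17⊕b19⊕b21⊕b23⊕b25⊕b27⊕b29⊕b31 = 0⊕0⊕0⊕1⊕1⊕0⊕0⊕1⊕1⊕0⊕1⊕0⊕0⊕0⊕0⊕1 = 0
s2: b2⊕b3⊕b6⊕b7⊕b10⊕b11⊕b14⊕b15⊕b18⊕b19⊕b22⊕b23⊕b26⊕b27⊕b30⊕b31 = 1⊕0⊕1⊕1⊕0⊕0⊕1⊕1⊕0⊕0⊕0⊕0⊕0⊕0⊕1⊕1 = 1
s4: b4⊕b5⊕b6⊕b7⊕b12⊕b13⊕b14⊕b15⊕b20⊕b21⊕b22⊕b23⊕b28⊕b29⊕b30⊕b31 = 0⊕0⊕1⊕1⊕1⊕0⊕1⊕1⊕1⊕1⊕0⊕0⊕0⊕0⊕1⊕1 = 1
s8: b8⊕b9⊕b10⊕b11⊕b12⊕b13⊕b14⊕b15⊕b24⊕b25⊕b26⊕b27⊕b28⊕b29⊕b30⊕b31 = 0⊕1⊕0⊕0⊕1⊕0⊕1⊕1⊕1⊕0⊕0⊕0⊕0⊕0⊕1⊕1 = 1
s16: b16⊕b17⊕b18⊕b19⊕b20⊕b21⊕b22⊕b23⊕b24⊕b25⊕b26⊕b27⊕b28⊕b29⊕b30⊕b31 = 0⊕1⊕0⊕0⊕1⊕1⊕0⊕0⊕1⊕0⊕0⊕0⊕0⊕0⊕1⊕1 = 0
Syndrome (s16...s1) = 01110 → position 14.

14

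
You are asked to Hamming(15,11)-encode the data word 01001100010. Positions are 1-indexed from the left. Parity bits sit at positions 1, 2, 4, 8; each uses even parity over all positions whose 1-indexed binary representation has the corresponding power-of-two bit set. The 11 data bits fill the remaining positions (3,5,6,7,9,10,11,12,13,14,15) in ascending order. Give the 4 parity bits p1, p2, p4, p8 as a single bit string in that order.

Place data bits at non-power-of-two positions: b3=0, b5=1, b6=0, b7=0, b9=1, b10=1, b11=0, b12=0, b13=0, b14=1, b15=0.
p1 = XOR of data positions {3,5,7,9,11,13,15} = 0⊕1⊕0⊕1⊕0⊕0⊕0 = 0
p2 = XOR of data positions {3,6,7,10,11,14,15} = 0⊕0⊕0⊕1⊕0⊕1⊕0 = 0
p4 = XOR of data positions {5,6,7,12,13,14,15} = 1⊕0⊕0⊕0⊕0⊕1⊕0 = 0
p8 = XOR of data positions {9,10,11,12,13,14,15} = 1⊕1⊕0⊕0⊕0⊕1⊕0 = 1
Parity bits p1,p2,p4,p8 = 0001

0001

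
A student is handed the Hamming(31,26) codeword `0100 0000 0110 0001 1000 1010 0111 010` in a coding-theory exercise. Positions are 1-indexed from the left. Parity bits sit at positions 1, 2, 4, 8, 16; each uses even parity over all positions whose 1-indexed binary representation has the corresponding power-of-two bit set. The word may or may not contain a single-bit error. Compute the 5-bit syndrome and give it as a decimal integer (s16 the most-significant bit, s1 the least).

3

s1: b1⊕b3⊕b5⊕b7⊕b9⊕b11⊕b13⊕b15⊕b17⊕b19⊕b21⊕b23⊕b25⊕b27⊕b29⊕b31 = 0⊕0⊕0⊕0⊕0⊕1⊕0⊕0⊕1⊕0⊕1⊕1⊕0⊕1⊕0⊕0 = 1
s2: b2⊕b3⊕b6⊕b7⊕b10⊕b11⊕b14⊕b15⊕b18⊕b19⊕b22⊕b23⊕b26⊕b27⊕b30⊕b31 = 1⊕0⊕0⊕0⊕1⊕1⊕0⊕0⊕0⊕0⊕0⊕1⊕1⊕1⊕1⊕0 = 1
s4: b4⊕b5⊕b6⊕b7⊕b12⊕b13⊕b14⊕b15⊕b20⊕b21⊕b22⊕b23⊕b28⊕b29⊕b30⊕b31 = 0⊕0⊕0⊕0⊕0⊕0⊕0⊕0⊕0⊕1⊕0⊕1⊕1⊕0⊕1⊕0 = 0
s8: b8⊕b9⊕b10⊕b11⊕b12⊕b13⊕b14⊕b15⊕b24⊕b25⊕b26⊕b27⊕b28⊕b29⊕b30⊕b31 = 0⊕0⊕1⊕1⊕0⊕0⊕0⊕0⊕0⊕0⊕1⊕1⊕1⊕0⊕1⊕0 = 0
s16: b16⊕b17⊕b18⊕b19⊕b20⊕b21⊕b22⊕b23⊕b24⊕b25⊕b26⊕b27⊕b28⊕b29⊕b30⊕b31 = 1⊕1⊕0⊕0⊕0⊕1⊕0⊕1⊕0⊕0⊕1⊕1⊕1⊕0⊕1⊕0 = 0
Syndrome (s16...s1) = 00011 → position 3.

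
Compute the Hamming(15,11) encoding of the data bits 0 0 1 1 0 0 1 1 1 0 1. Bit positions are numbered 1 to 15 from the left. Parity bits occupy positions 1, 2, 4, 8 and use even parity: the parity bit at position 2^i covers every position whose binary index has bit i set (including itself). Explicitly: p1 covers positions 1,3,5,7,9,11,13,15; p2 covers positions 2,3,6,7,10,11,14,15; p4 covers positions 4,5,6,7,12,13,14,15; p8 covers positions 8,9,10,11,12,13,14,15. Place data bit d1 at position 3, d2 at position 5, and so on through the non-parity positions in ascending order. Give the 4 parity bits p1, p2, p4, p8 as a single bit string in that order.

0010

Place data bits at non-power-of-two positions: b3=0, b5=0, b6=1, b7=1, b9=0, b10=0, b11=1, b12=1, b13=1, b14=0, b15=1.
p1 = XOR of data positions {3,5,7,9,11,13,15} = 0⊕0⊕1⊕0⊕1⊕1⊕1 = 0
p2 = XOR of data positions {3,6,7,10,11,14,15} = 0⊕1⊕1⊕0⊕1⊕0⊕1 = 0
p4 = XOR of data positions {5,6,7,12,13,14,15} = 0⊕1⊕1⊕1⊕1⊕0⊕1 = 1
p8 = XOR of data positions {9,10,11,12,13,14,15} = 0⊕0⊕1⊕1⊕1⊕0⊕1 = 0
Parity bits p1,p2,p4,p8 = 0010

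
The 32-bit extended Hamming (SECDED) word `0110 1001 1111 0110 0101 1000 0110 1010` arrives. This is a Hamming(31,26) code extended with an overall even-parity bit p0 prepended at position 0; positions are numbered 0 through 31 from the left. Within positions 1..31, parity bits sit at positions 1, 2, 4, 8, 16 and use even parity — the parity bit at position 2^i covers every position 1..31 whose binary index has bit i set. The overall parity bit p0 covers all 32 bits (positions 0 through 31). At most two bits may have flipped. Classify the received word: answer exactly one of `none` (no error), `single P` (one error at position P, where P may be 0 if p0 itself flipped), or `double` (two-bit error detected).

single 20

s1: b1⊕b3⊕b5⊕b7⊕b9⊕b11⊕b13⊕b15⊕b17⊕b19⊕b21⊕b23⊕b25⊕b27⊕b29⊕b31 = 1⊕0⊕0⊕1⊕1⊕1⊕1⊕0⊕1⊕1⊕0⊕0⊕1⊕0⊕0⊕0 = 0
s2: b2⊕b3⊕b6⊕b7⊕b10⊕b11⊕b14⊕b15⊕b18⊕b19⊕b22⊕b23⊕b26⊕b27⊕b30⊕b31 = 1⊕0⊕0⊕1⊕1⊕1⊕1⊕0⊕0⊕1⊕0⊕0⊕1⊕0⊕1⊕0 = 0
s4: b4⊕b5⊕b6⊕b7⊕b12⊕b13⊕b14⊕b15⊕b20⊕b21⊕b22⊕b23⊕b28⊕b29⊕b30⊕b31 = 1⊕0⊕0⊕1⊕0⊕1⊕1⊕0⊕1⊕0⊕0⊕0⊕1⊕0⊕1⊕0 = 1
s8: b8⊕b9⊕b10⊕b11⊕b12⊕b13⊕b14⊕b15⊕b24⊕b25⊕b26⊕b27⊕b28⊕b29⊕b30⊕b31 = 1⊕1⊕1⊕1⊕0⊕1⊕1⊕0⊕0⊕1⊕1⊕0⊕1⊕0⊕1⊕0 = 0
s16: b16⊕b17⊕b18⊕b19⊕b20⊕b21⊕b22⊕b23⊕b24⊕b25⊕b26⊕b27⊕b28⊕b29⊕b30⊕b31 = 0⊕1⊕0⊕1⊕1⊕0⊕0⊕0⊕0⊕1⊕1⊕0⊕1⊕0⊕1⊕0 = 1
Syndrome (s16...s1) = 10100 → position 20.
Overall parity (XOR of all 32 bits, including p0): 0⊕1⊕1⊕0⊕1⊕0⊕0⊕1⊕1⊕1⊕1⊕1⊕0⊕1⊕1⊕0⊕0⊕1⊕0⊕1⊕1⊕0⊕0⊕0⊕0⊕1⊕1⊕0⊕1⊕0⊕1⊕0 = 1
Overall=1, syndrome position=20 → single-bit error at position 20.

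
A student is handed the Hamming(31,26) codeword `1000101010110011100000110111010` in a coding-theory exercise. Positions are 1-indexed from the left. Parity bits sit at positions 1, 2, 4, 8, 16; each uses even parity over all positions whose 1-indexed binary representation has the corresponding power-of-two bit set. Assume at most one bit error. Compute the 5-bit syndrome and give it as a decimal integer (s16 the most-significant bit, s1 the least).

15

s1: b1⊕b3⊕b5⊕b7⊕b9⊕b11⊕b13⊕b15⊕b17⊕b19⊕b21⊕b23⊕b25⊕b27⊕b29⊕b31 = 1⊕0⊕1⊕1⊕1⊕1⊕0⊕1⊕1⊕0⊕0⊕1⊕0⊕1⊕0⊕0 = 1
s2: b2⊕b3⊕b6⊕b7⊕b10⊕b11⊕b14⊕b15⊕b18⊕b19⊕b22⊕b23⊕b26⊕b27⊕b30⊕b31 = 0⊕0⊕0⊕1⊕0⊕1⊕0⊕1⊕0⊕0⊕0⊕1⊕1⊕1⊕1⊕0 = 1
s4: b4⊕b5⊕b6⊕b7⊕b12⊕b13⊕b14⊕b15⊕b20⊕b21⊕b22⊕b23⊕b28⊕b29⊕b30⊕b31 = 0⊕1⊕0⊕1⊕1⊕0⊕0⊕1⊕0⊕0⊕0⊕1⊕1⊕0⊕1⊕0 = 1
s8: b8⊕b9⊕b10⊕b11⊕b12⊕b13⊕b14⊕b15⊕b24⊕b25⊕b26⊕b27⊕b28⊕b29⊕b30⊕b31 = 0⊕1⊕0⊕1⊕1⊕0⊕0⊕1⊕1⊕0⊕1⊕1⊕1⊕0⊕1⊕0 = 1
s16: b16⊕b17⊕b18⊕b19⊕b20⊕b21⊕b22⊕b23⊕b24⊕b25⊕b26⊕b27⊕b28⊕b29⊕b30⊕b31 = 1⊕1⊕0⊕0⊕0⊕0⊕0⊕1⊕1⊕0⊕1⊕1⊕1⊕0⊕1⊕0 = 0
Syndrome (s16...s1) = 01111 → position 15.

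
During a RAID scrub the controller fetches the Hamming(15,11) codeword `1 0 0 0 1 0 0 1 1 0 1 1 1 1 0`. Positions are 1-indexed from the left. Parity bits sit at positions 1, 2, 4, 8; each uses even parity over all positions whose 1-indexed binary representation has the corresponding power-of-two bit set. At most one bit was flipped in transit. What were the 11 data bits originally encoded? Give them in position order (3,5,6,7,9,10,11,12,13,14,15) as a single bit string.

01001011110

s1: b1⊕b3⊕b5⊕b7⊕b9⊕b11⊕b13⊕b15 = 1⊕0⊕1⊕0⊕1⊕1⊕1⊕0 = 1
s2: b2⊕b3⊕b6⊕b7⊕b10⊕b11⊕b14⊕b15 = 0⊕0⊕0⊕0⊕0⊕1⊕1⊕0 = 0
s4: b4⊕b5⊕b6⊕b7⊕b12⊕b13⊕b14⊕b15 = 0⊕1⊕0⊕0⊕1⊕1⊕1⊕0 = 0
s8: b8⊕b9⊕b10⊕b11⊕b12⊕b13⊕b14⊕b15 = 1⊕1⊕0⊕1⊕1⊕1⊕1⊕0 = 0
Syndrome (s8...s1) = 0001 → position 1.
Flip bit 1: corrected codeword = 000010011011110
Data bits at positions 3,5,6,7,9,10,11,12,13,14,15: 01001011110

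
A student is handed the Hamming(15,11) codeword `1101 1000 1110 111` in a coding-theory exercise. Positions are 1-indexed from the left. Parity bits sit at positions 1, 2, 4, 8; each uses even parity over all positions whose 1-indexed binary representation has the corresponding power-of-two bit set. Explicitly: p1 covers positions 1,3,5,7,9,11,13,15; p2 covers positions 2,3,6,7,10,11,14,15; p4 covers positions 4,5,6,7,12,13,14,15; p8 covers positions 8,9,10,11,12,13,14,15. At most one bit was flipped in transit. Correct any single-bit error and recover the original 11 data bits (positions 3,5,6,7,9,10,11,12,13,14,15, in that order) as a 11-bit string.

01101110111

s1: b1⊕b3⊕b5⊕b7⊕b9⊕b11⊕b13⊕b15 = 1⊕0⊕1⊕0⊕1⊕1⊕1⊕1 = 0
s2: b2⊕b3⊕b6⊕b7⊕b10⊕b11⊕b14⊕b15 = 1⊕0⊕0⊕0⊕1⊕1⊕1⊕1 = 1
s4: b4⊕b5⊕b6⊕b7⊕b12⊕b13⊕b14⊕b15 = 1⊕1⊕0⊕0⊕0⊕1⊕1⊕1 = 1
s8: b8⊕b9⊕b10⊕b11⊕b12⊕b13⊕b14⊕b15 = 0⊕1⊕1⊕1⊕0⊕1⊕1⊕1 = 0
Syndrome (s8...s1) = 0110 → position 6.
Flip bit 6: corrected codeword = 110111001110111
Data bits at positions 3,5,6,7,9,10,11,12,13,14,15: 01101110111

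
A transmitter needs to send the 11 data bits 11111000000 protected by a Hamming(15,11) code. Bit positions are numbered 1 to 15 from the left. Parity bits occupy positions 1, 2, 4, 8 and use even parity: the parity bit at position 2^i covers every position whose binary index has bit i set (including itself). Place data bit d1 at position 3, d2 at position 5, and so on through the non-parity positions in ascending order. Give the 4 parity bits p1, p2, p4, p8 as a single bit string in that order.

Place data bits at non-power-of-two positions: b3=1, b5=1, b6=1, b7=1, b9=1, b10=0, b11=0, b12=0, b13=0, b14=0, b15=0.
p1 = XOR of data positions {3,5,7,9,11,13,15} = 1⊕1⊕1⊕1⊕0⊕0⊕0 = 0
p2 = XOR of data positions {3,6,7,10,11,14,15} = 1⊕1⊕1⊕0⊕0⊕0⊕0 = 1
p4 = XOR of data positions {5,6,7,12,13,14,15} = 1⊕1⊕1⊕0⊕0⊕0⊕0 = 1
p8 = XOR of data positions {9,10,11,12,13,14,15} = 1⊕0⊕0⊕0⊕0⊕0⊕0 = 1
Parity bits p1,p2,p4,p8 = 0111

0111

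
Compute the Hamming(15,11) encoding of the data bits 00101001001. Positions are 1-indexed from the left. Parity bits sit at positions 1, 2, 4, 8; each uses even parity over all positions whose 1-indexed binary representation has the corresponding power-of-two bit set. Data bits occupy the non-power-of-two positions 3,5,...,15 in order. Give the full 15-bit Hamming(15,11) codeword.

Place data bits at non-power-of-two positions: b3=0, b5=0, b6=1, b7=0, b9=1, b10=0, b11=0, b12=1, b13=0, b14=0, b15=1.
p1 = XOR of data positions {3,5,7,9,11,13,15} = 0⊕0⊕0⊕1⊕0⊕0⊕1 = 0
p2 = XOR of data positions {3,6,7,10,11,14,15} = 0⊕1⊕0⊕0⊕0⊕0⊕1 = 0
p4 = XOR of data positions {5,6,7,12,13,14,15} = 0⊕1⊕0⊕1⊕0⊕0⊕1 = 1
p8 = XOR of data positions {9,10,11,12,13,14,15} = 1⊕0⊕0⊕1⊕0⊕0⊕1 = 1
Codeword b1..b15 = 000101011001001

000101011001001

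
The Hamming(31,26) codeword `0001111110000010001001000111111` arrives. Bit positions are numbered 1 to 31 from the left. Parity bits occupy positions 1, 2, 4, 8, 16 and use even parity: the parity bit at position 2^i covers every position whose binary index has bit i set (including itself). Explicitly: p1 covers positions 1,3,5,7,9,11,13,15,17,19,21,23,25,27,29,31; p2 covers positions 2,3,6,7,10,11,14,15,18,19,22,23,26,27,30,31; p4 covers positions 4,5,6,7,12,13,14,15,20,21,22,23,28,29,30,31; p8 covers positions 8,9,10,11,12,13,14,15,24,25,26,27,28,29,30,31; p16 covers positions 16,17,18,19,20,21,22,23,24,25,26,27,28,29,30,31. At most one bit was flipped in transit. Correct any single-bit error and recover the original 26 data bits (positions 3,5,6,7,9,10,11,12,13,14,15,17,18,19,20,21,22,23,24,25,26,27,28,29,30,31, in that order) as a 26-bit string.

01111100001001001000111111

s1: b1⊕b3⊕b5⊕b7⊕b9⊕b11⊕b13⊕b15⊕b17⊕b19⊕b21⊕b23⊕b25⊕b27⊕b29⊕b31 = 0⊕0⊕1⊕1⊕1⊕0⊕0⊕1⊕0⊕1⊕0⊕0⊕0⊕1⊕1⊕1 = 0
s2: b2⊕b3⊕b6⊕b7⊕b10⊕b11⊕b14⊕b15⊕b18⊕b19⊕b22⊕b23⊕b26⊕b27⊕b30⊕b31 = 0⊕0⊕1⊕1⊕0⊕0⊕0⊕1⊕0⊕1⊕1⊕0⊕1⊕1⊕1⊕1 = 1
s4: b4⊕b5⊕b6⊕b7⊕b12⊕b13⊕b14⊕b15⊕b20⊕b21⊕b22⊕b23⊕b28⊕b29⊕b30⊕b31 = 1⊕1⊕1⊕1⊕0⊕0⊕0⊕1⊕0⊕0⊕1⊕0⊕1⊕1⊕1⊕1 = 0
s8: b8⊕b9⊕b10⊕b11⊕b12⊕b13⊕b14⊕b15⊕b24⊕b25⊕b26⊕b27⊕b28⊕b29⊕b30⊕b31 = 1⊕1⊕0⊕0⊕0⊕0⊕0⊕1⊕0⊕0⊕1⊕1⊕1⊕1⊕1⊕1 = 1
s16: b16⊕b17⊕b18⊕b19⊕b20⊕b21⊕b22⊕b23⊕b24⊕b25⊕b26⊕b27⊕b28⊕b29⊕b30⊕b31 = 0⊕0⊕0⊕1⊕0⊕0⊕1⊕0⊕0⊕0⊕1⊕1⊕1⊕1⊕1⊕1 = 0
Syndrome (s16...s1) = 01010 → position 10.
Flip bit 10: corrected codeword = 0001111111000010001001000111111
Data bits at positions 3,5,6,7,9,10,11,12,13,14,15,17,18,19,20,21,22,23,24,25,26,27,28,29,30,31: 01111100001001001000111111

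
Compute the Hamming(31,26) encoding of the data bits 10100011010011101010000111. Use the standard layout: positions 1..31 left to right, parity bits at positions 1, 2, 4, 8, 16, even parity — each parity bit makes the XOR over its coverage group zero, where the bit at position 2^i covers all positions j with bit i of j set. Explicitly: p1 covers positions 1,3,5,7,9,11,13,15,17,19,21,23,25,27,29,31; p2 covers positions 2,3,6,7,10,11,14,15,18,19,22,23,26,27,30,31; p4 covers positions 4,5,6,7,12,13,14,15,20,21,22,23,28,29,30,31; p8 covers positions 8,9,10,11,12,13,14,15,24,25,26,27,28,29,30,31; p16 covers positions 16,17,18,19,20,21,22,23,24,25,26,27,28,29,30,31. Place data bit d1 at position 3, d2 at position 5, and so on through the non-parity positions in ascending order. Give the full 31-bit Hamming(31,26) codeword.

Place data bits at non-power-of-two positions: b3=1, b5=0, b6=1, b7=0, b9=0, b10=0, b11=1, b12=1, b13=0, b14=1, b15=0, b17=0, b18=1, b19=1, b20=1, b21=0, b22=1, b23=0, b24=1, b25=0, b26=0, b27=0, b28=0, b29=1, b30=1, b31=1.
p1 = XOR of data positions {3,5,7,9,11,13,15,17,19,21,23,25,27,29,31} = 1⊕0⊕0⊕0⊕1⊕0⊕0⊕0⊕1⊕0⊕0⊕0⊕0⊕1⊕1 = 1
p2 = XOR of data positions {3,6,7,10,11,14,15,18,19,22,23,26,27,30,31} = 1⊕1⊕0⊕0⊕1⊕1⊕0⊕1⊕1⊕1⊕0⊕0⊕0⊕1⊕1 = 1
p4 = XOR of data positions {5,6,7,12,13,14,15,20,21,22,23,28,29,30,31} = 0⊕1⊕0⊕1⊕0⊕1⊕0⊕1⊕0⊕1⊕0⊕0⊕1⊕1⊕1 = 0
p8 = XOR of data positions {9,10,11,12,13,14,15,24,25,26,27,28,29,30,31} = 0⊕0⊕1⊕1⊕0⊕1⊕0⊕1⊕0⊕0⊕0⊕0⊕1⊕1⊕1 = 1
p16 = XOR of data positions {17,18,19,20,21,22,23,24,25,26,27,28,29,30,31} = 0⊕1⊕1⊕1⊕0⊕1⊕0⊕1⊕0⊕0⊕0⊕0⊕1⊕1⊕1 = 0
Codeword b1..b31 = 1110010100110100011101010000111

1110010100110100011101010000111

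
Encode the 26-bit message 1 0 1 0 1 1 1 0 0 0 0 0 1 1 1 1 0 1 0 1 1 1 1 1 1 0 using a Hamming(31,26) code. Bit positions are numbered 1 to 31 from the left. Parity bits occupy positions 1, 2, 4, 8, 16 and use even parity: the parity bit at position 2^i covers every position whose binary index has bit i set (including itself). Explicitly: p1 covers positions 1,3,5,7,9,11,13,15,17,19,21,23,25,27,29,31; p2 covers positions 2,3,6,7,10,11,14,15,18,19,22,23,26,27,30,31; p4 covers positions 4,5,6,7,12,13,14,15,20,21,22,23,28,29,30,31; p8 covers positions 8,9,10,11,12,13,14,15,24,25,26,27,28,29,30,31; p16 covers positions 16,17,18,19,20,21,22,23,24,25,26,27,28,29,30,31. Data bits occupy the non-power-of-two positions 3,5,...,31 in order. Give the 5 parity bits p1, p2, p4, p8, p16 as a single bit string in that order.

Place data bits at non-power-of-two positions: b3=1, b5=0, b6=1, b7=0, b9=1, b10=1, b11=1, b12=0, b13=0, b14=0, b15=0, b17=0, b18=1, b19=1, b20=1, b21=1, b22=0, b23=1, b24=0, b25=1, b26=1, b27=1, b28=1, b29=1, b30=1, b31=0.
p1 = XOR of data positions {3,5,7,9,11,13,15,17,19,21,23,25,27,29,31} = 1⊕0⊕0⊕1⊕1⊕0⊕0⊕0⊕1⊕1⊕1⊕1⊕1⊕1⊕0 = 1
p2 = XOR of data positions {3,6,7,10,11,14,15,18,19,22,23,26,27,30,31} = 1⊕1⊕0⊕1⊕1⊕0⊕0⊕1⊕1⊕0⊕1⊕1⊕1⊕1⊕0 = 0
p4 = XOR of data positions {5,6,7,12,13,14,15,20,21,22,23,28,29,30,31} = 0⊕1⊕0⊕0⊕0⊕0⊕0⊕1⊕1⊕0⊕1⊕1⊕1⊕1⊕0 = 1
p8 = XOR of data positions {9,10,11,12,13,14,15,24,25,26,27,28,29,30,31} = 1⊕1⊕1⊕0⊕0⊕0⊕0⊕0⊕1⊕1⊕1⊕1⊕1⊕1⊕0 = 1
p16 = XOR of data positions {17,18,19,20,21,22,23,24,25,26,27,28,29,30,31} = 0⊕1⊕1⊕1⊕1⊕0⊕1⊕0⊕1⊕1⊕1⊕1⊕1⊕1⊕0 = 1
Parity bits p1,p2,p4,p8,p16 = 10111

10111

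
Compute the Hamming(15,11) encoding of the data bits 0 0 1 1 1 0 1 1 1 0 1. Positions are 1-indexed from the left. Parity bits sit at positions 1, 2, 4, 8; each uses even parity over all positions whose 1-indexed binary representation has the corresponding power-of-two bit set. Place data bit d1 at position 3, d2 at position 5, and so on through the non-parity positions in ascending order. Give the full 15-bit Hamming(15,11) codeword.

Place data bits at non-power-of-two positions: b3=0, b5=0, b6=1, b7=1, b9=1, b10=0, b11=1, b12=1, b13=1, b14=0, b15=1.
p1 = XOR of data positions {3,5,7,9,11,13,15} = 0⊕0⊕1⊕1⊕1⊕1⊕1 = 1
p2 = XOR of data positions {3,6,7,10,11,14,15} = 0⊕1⊕1⊕0⊕1⊕0⊕1 = 0
p4 = XOR of data positions {5,6,7,12,13,14,15} = 0⊕1⊕1⊕1⊕1⊕0⊕1 = 1
p8 = XOR of data positions {9,10,11,12,13,14,15} = 1⊕0⊕1⊕1⊕1⊕0⊕1 = 1
Codeword b1..b15 = 100101111011101

100101111011101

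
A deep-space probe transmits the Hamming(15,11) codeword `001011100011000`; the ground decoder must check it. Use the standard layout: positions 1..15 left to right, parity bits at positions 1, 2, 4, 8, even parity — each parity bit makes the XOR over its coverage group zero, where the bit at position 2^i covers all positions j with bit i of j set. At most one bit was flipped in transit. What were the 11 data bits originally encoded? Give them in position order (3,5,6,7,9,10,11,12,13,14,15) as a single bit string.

11110011000

s1: b1⊕b3⊕b5⊕b7⊕b9⊕b11⊕b13⊕b15 = 0⊕1⊕1⊕1⊕0⊕1⊕0⊕0 = 0
s2: b2⊕b3⊕b6⊕b7⊕b10⊕b11⊕b14⊕b15 = 0⊕1⊕1⊕1⊕0⊕1⊕0⊕0 = 0
s4: b4⊕b5⊕b6⊕b7⊕b12⊕b13⊕b14⊕b15 = 0⊕1⊕1⊕1⊕1⊕0⊕0⊕0 = 0
s8: b8⊕b9⊕b10⊕b11⊕b12⊕b13⊕b14⊕b15 = 0⊕0⊕0⊕1⊕1⊕0⊕0⊕0 = 0
Syndrome (s8...s1) = 0000 → position 0 (no error).
No correction needed.
Data bits at positions 3,5,6,7,9,10,11,12,13,14,15: 11110011000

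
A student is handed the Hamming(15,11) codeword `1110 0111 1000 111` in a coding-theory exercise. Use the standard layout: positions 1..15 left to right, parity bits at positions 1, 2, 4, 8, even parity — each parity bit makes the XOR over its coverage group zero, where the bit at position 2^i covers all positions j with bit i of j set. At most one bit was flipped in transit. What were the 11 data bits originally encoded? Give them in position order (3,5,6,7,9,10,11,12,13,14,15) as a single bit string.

s1: b1⊕b3⊕b5⊕b7⊕b9⊕b11⊕b13⊕b15 = 1⊕1⊕0⊕1⊕1⊕0⊕1⊕1 = 0
s2: b2⊕b3⊕b6⊕b7⊕b10⊕b11⊕b14⊕b15 = 1⊕1⊕1⊕1⊕0⊕0⊕1⊕1 = 0
s4: b4⊕b5⊕b6⊕b7⊕b12⊕b13⊕b14⊕b15 = 0⊕0⊕1⊕1⊕0⊕1⊕1⊕1 = 1
s8: b8⊕b9⊕b10⊕b11⊕b12⊕b13⊕b14⊕b15 = 1⊕1⊕0⊕0⊕0⊕1⊕1⊕1 = 1
Syndrome (s8...s1) = 1100 → position 12.
Flip bit 12: corrected codeword = 111001111001111
Data bits at positions 3,5,6,7,9,10,11,12,13,14,15: 10111001111

10111001111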